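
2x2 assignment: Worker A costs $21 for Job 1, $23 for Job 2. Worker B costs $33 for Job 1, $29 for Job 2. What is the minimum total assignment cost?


Option 1: A->1 + B->2 = $21 + $29 = $50
Option 2: A->2 + B->1 = $23 + $33 = $56
Min cost = min($50, $56) = $50

$50


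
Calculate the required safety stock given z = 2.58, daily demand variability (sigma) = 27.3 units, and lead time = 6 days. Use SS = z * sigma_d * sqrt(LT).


Formula: SS = z * sigma_d * sqrt(LT)
sqrt(LT) = sqrt(6) = 2.4495
SS = 2.58 * 27.3 * 2.4495
SS = 172.5 units

172.5 units


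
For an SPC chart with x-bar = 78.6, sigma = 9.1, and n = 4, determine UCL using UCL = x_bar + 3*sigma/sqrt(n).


UCL = 78.6 + 3 * 9.1 / sqrt(4)

92.25


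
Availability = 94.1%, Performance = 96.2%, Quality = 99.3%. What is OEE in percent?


Formula: OEE = Availability * Performance * Quality / 10000
A * P = 94.1% * 96.2% / 100 = 90.52%
OEE = 90.52% * 99.3% / 100 = 89.9%

89.9%


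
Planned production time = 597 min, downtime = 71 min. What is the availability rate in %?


Formula: Availability = (Planned Time - Downtime) / Planned Time * 100
Uptime = 597 - 71 = 526 min
Availability = 526 / 597 * 100 = 88.1%

88.1%


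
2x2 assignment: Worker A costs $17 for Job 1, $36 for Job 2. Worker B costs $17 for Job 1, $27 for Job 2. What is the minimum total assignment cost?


Option 1: A->1 + B->2 = $17 + $27 = $44
Option 2: A->2 + B->1 = $36 + $17 = $53
Min cost = min($44, $53) = $44

$44


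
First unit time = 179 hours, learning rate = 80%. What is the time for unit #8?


Formula: T_n = T_1 * (learning_rate)^(log2(n)) where learning_rate = rate/100
Doublings = log2(8) = 3
T_n = 179 * 0.8^3
T_n = 179 * 0.512 = 91.6 hours

91.6 hours


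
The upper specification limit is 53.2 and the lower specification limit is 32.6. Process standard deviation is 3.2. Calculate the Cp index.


Cp = (53.2 - 32.6) / (6 * 3.2)

1.07


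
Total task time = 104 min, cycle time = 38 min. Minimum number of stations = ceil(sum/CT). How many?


Formula: N_min = ceil(Sum of Task Times / Cycle Time)
N_min = ceil(104 min / 38 min) = ceil(2.7368)
N_min = 3 stations

3


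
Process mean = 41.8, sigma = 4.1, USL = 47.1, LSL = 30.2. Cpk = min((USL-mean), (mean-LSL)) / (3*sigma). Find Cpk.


Cpu = (47.1 - 41.8) / (3 * 4.1) = 0.43
Cpl = (41.8 - 30.2) / (3 * 4.1) = 0.94
Cpk = min(0.43, 0.94) = 0.43

0.43


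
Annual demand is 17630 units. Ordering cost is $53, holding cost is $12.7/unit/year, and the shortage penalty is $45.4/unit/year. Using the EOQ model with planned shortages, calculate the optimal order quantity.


Formula: EOQ* = sqrt(2DS/H) * sqrt((H+P)/P)
Base EOQ = sqrt(2*17630*53/12.7) = 383.6 units
Correction = sqrt((12.7+45.4)/45.4) = 1.13125
EOQ* = 383.6 * 1.13125 = 433.9 units

433.9 units


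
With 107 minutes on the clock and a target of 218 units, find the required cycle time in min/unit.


Formula: CT = Available Time / Number of Units
CT = 107 min / 218 units
CT = 0.49 min/unit

0.49 min/unit


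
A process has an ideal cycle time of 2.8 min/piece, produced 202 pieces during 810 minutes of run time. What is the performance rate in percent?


Formula: Performance = (Ideal CT * Total Count) / Run Time * 100
Ideal output time = 2.8 * 202 = 565.6 min
Performance = 565.6 / 810 * 100 = 69.8%

69.8%


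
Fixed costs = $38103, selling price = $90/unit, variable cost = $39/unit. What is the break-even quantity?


Formula: BEQ = Fixed Costs / (Price - Variable Cost)
Contribution margin = $90 - $39 = $51/unit
BEQ = ceil($38103 / $51/unit) = ceil(747.12) = 748 units

748 units


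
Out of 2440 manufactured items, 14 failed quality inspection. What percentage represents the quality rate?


Formula: Quality Rate = Good Pieces / Total Pieces * 100
Good pieces = 2440 - 14 = 2426
QR = 2426 / 2440 * 100 = 99.4%

99.4%


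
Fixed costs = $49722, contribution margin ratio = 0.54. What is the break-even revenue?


Formula: BER = Fixed Costs / Contribution Margin Ratio
BER = $49722 / 0.54
BER = $92077.78 (to the nearest cent)

$92077.78


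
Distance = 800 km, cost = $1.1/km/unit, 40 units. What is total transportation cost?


TC = dist * cost * units = 800 * 1.1 * 40 = $35200.00

$35200.00


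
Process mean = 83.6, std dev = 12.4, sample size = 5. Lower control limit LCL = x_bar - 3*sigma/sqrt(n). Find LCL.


LCL = 83.6 - 3 * 12.4 / sqrt(5)

66.96


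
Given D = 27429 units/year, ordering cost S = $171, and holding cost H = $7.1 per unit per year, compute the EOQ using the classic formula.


Formula: EOQ = sqrt(2 * D * S / H)
Numerator: 2 * 27429 * 171 = 9380718
2DS/H = 9380718 / 7.1 = 1321227.9
EOQ = sqrt(1321227.9) = 1149.4 units

1149.4 units


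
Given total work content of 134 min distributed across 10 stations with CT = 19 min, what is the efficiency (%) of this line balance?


Formula: Efficiency = Sum of Task Times / (N_stations * CT) * 100
Total station capacity = 10 stations * 19 min = 190 min
Efficiency = 134 / 190 * 100 = 70.5%

70.5%


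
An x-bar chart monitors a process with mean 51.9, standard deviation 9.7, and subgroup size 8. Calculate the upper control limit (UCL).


UCL = 51.9 + 3 * 9.7 / sqrt(8)

62.19


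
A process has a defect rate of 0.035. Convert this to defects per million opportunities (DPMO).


DPMO = defect_rate * 1000000 = 0.035 * 1000000

35000


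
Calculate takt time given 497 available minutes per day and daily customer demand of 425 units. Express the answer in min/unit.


Formula: Takt Time = Available Production Time / Customer Demand
Takt = 497 min/day / 425 units/day
Takt = 1.17 min/unit

1.17 min/unit


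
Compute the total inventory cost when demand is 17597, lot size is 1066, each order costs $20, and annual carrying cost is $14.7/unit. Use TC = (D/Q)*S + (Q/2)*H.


TC = 17597/1066 * 20 + 1066/2 * 14.7

$8165.25


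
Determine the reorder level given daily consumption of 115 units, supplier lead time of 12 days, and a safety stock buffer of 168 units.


Formula: ROP = (Daily Demand * Lead Time) + Safety Stock
Demand during lead time = 115 * 12 = 1380 units
ROP = 1380 + 168 = 1548 units

1548 units


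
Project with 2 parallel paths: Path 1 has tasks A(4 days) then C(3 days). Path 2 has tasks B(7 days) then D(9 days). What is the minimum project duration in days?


Path 1 = 4 + 3 = 7 days
Path 2 = 7 + 9 = 16 days
Duration = max(7, 16) = 16 days

16 days


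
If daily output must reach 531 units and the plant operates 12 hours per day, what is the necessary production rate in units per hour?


Formula: Production Rate = Daily Demand / Available Hours
Rate = 531 units/day / 12 hours/day
Rate = 44.3 units/hour

44.3 units/hour


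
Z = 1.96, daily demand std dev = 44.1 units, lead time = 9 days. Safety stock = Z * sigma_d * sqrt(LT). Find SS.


Formula: SS = z * sigma_d * sqrt(LT)
sqrt(LT) = sqrt(9) = 3.0
SS = 1.96 * 44.1 * 3.0
SS = 259.3 units

259.3 units


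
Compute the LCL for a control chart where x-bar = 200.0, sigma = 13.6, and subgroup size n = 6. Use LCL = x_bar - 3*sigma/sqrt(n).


LCL = 200.0 - 3 * 13.6 / sqrt(6)

183.34


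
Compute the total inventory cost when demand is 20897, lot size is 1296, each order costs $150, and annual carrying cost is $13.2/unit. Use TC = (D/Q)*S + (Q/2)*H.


TC = 20897/1296 * 150 + 1296/2 * 13.2

$10972.23


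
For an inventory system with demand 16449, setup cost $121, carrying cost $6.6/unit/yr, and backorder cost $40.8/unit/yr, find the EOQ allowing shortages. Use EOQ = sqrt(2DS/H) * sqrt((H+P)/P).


Formula: EOQ* = sqrt(2DS/H) * sqrt((H+P)/P)
Base EOQ = sqrt(2*16449*121/6.6) = 776.61 units
Correction = sqrt((6.6+40.8)/40.8) = 1.07785
EOQ* = 776.61 * 1.07785 = 837.1 units

837.1 units


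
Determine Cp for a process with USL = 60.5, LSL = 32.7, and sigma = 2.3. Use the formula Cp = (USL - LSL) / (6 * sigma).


Cp = (60.5 - 32.7) / (6 * 2.3)

2.01


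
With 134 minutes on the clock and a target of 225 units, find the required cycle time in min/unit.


Formula: CT = Available Time / Number of Units
CT = 134 min / 225 units
CT = 0.6 min/unit

0.6 min/unit


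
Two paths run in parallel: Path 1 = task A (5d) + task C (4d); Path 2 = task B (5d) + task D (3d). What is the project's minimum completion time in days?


Path 1 = 5 + 4 = 9 days
Path 2 = 5 + 3 = 8 days
Duration = max(9, 8) = 9 days

9 days


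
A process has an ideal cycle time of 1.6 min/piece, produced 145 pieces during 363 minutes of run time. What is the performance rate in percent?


Formula: Performance = (Ideal CT * Total Count) / Run Time * 100
Ideal output time = 1.6 * 145 = 232.0 min
Performance = 232.0 / 363 * 100 = 63.9%

63.9%


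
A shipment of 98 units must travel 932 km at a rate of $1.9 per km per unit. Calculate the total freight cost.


TC = dist * cost * units = 932 * 1.9 * 98 = $173538.40

$173538.40


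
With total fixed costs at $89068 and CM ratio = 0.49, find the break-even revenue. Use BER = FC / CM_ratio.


Formula: BER = Fixed Costs / Contribution Margin Ratio
BER = $89068 / 0.49
BER = $181771.43 (to the nearest cent)

$181771.43


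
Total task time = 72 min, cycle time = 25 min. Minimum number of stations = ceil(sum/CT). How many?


Formula: N_min = ceil(Sum of Task Times / Cycle Time)
N_min = ceil(72 min / 25 min) = ceil(2.88)
N_min = 3 stations

3


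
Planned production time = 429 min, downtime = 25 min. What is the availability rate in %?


Formula: Availability = (Planned Time - Downtime) / Planned Time * 100
Uptime = 429 - 25 = 404 min
Availability = 404 / 429 * 100 = 94.2%

94.2%


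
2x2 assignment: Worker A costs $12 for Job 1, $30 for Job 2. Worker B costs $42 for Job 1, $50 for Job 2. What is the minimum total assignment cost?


Option 1: A->1 + B->2 = $12 + $50 = $62
Option 2: A->2 + B->1 = $30 + $42 = $72
Min cost = min($62, $72) = $62

$62


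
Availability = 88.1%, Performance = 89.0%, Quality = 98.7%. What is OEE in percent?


Formula: OEE = Availability * Performance * Quality / 10000
A * P = 88.1% * 89.0% / 100 = 78.41%
OEE = 78.41% * 98.7% / 100 = 77.4%

77.4%


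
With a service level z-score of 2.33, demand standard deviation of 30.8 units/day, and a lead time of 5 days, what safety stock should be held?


Formula: SS = z * sigma_d * sqrt(LT)
sqrt(LT) = sqrt(5) = 2.2361
SS = 2.33 * 30.8 * 2.2361
SS = 160.5 units

160.5 units


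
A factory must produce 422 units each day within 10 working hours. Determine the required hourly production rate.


Formula: Production Rate = Daily Demand / Available Hours
Rate = 422 units/day / 10 hours/day
Rate = 42.2 units/hour

42.2 units/hour


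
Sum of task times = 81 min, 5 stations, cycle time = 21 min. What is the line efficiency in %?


Formula: Efficiency = Sum of Task Times / (N_stations * CT) * 100
Total station capacity = 5 stations * 21 min = 105 min
Efficiency = 81 / 105 * 100 = 77.1%

77.1%


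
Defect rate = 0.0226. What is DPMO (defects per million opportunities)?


DPMO = defect_rate * 1000000 = 0.0226 * 1000000

22600


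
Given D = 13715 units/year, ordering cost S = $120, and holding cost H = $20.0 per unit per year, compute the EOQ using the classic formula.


Formula: EOQ = sqrt(2 * D * S / H)
Numerator: 2 * 13715 * 120 = 3291600
2DS/H = 3291600 / 20.0 = 164580.0
EOQ = sqrt(164580.0) = 405.7 units

405.7 units


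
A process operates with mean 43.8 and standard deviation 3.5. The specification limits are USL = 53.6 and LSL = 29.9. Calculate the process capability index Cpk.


Cpu = (53.6 - 43.8) / (3 * 3.5) = 0.93
Cpl = (43.8 - 29.9) / (3 * 3.5) = 1.32
Cpk = min(0.93, 1.32) = 0.93

0.93


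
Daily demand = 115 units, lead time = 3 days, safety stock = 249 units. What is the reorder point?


Formula: ROP = (Daily Demand * Lead Time) + Safety Stock
Demand during lead time = 115 * 3 = 345 units
ROP = 345 + 249 = 594 units

594 units


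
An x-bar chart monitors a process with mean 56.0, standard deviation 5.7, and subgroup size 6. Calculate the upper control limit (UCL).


UCL = 56.0 + 3 * 5.7 / sqrt(6)

62.98


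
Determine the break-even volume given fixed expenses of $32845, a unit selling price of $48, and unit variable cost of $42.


Formula: BEQ = Fixed Costs / (Price - Variable Cost)
Contribution margin = $48 - $42 = $6/unit
BEQ = ceil($32845 / $6/unit) = ceil(5474.17) = 5475 units

5475 units


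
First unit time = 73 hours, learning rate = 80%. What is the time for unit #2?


Formula: T_n = T_1 * (learning_rate)^(log2(n)) where learning_rate = rate/100
Doublings = log2(2) = 1
T_n = 73 * 0.8^1
T_n = 73 * 0.8 = 58.4 hours

58.4 hours


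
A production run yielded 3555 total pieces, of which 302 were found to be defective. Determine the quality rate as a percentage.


Formula: Quality Rate = Good Pieces / Total Pieces * 100
Good pieces = 3555 - 302 = 3253
QR = 3253 / 3555 * 100 = 91.5%

91.5%


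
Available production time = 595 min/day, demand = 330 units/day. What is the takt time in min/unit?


Formula: Takt Time = Available Production Time / Customer Demand
Takt = 595 min/day / 330 units/day
Takt = 1.8 min/unit

1.8 min/unit


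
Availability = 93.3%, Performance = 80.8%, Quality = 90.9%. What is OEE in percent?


Formula: OEE = Availability * Performance * Quality / 10000
A * P = 93.3% * 80.8% / 100 = 75.39%
OEE = 75.39% * 90.9% / 100 = 68.5%

68.5%


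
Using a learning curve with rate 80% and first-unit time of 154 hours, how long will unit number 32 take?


Formula: T_n = T_1 * (learning_rate)^(log2(n)) where learning_rate = rate/100
Doublings = log2(32) = 5
T_n = 154 * 0.8^5
T_n = 154 * 0.3277 = 50.5 hours

50.5 hours


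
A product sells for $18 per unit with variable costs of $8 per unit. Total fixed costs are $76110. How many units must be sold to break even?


Formula: BEQ = Fixed Costs / (Price - Variable Cost)
Contribution margin = $18 - $8 = $10/unit
BEQ = ceil($76110 / $10/unit) = ceil(7611.0) = 7611 units

7611 units


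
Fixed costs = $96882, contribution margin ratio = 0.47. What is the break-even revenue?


Formula: BER = Fixed Costs / Contribution Margin Ratio
BER = $96882 / 0.47
BER = $206131.91 (to the nearest cent)

$206131.91


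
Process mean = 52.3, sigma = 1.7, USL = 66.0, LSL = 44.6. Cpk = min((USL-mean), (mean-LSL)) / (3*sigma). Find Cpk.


Cpu = (66.0 - 52.3) / (3 * 1.7) = 2.69
Cpl = (52.3 - 44.6) / (3 * 1.7) = 1.51
Cpk = min(2.69, 1.51) = 1.51

1.51


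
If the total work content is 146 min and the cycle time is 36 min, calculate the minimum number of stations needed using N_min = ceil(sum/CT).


Formula: N_min = ceil(Sum of Task Times / Cycle Time)
N_min = ceil(146 min / 36 min) = ceil(4.0556)
N_min = 5 stations

5


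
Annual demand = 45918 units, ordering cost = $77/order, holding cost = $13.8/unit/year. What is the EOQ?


Formula: EOQ = sqrt(2 * D * S / H)
Numerator: 2 * 45918 * 77 = 7071372
2DS/H = 7071372 / 13.8 = 512418.3
EOQ = sqrt(512418.3) = 715.8 units

715.8 units


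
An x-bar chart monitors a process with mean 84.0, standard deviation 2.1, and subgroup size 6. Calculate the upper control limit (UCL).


UCL = 84.0 + 3 * 2.1 / sqrt(6)

86.57


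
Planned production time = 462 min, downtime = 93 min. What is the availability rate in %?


Formula: Availability = (Planned Time - Downtime) / Planned Time * 100
Uptime = 462 - 93 = 369 min
Availability = 369 / 462 * 100 = 79.9%

79.9%


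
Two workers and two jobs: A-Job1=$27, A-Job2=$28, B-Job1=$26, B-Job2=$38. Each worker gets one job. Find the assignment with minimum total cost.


Option 1: A->1 + B->2 = $27 + $38 = $65
Option 2: A->2 + B->1 = $28 + $26 = $54
Min cost = min($65, $54) = $54

$54


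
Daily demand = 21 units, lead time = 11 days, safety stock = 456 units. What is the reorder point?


Formula: ROP = (Daily Demand * Lead Time) + Safety Stock
Demand during lead time = 21 * 11 = 231 units
ROP = 231 + 456 = 687 units

687 units


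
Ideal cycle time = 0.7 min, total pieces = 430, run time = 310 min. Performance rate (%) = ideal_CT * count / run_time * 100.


Formula: Performance = (Ideal CT * Total Count) / Run Time * 100
Ideal output time = 0.7 * 430 = 301.0 min
Performance = 301.0 / 310 * 100 = 97.1%

97.1%


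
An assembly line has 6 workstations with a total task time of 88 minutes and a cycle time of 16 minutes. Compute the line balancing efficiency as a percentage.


Formula: Efficiency = Sum of Task Times / (N_stations * CT) * 100
Total station capacity = 6 stations * 16 min = 96 min
Efficiency = 88 / 96 * 100 = 91.7%

91.7%


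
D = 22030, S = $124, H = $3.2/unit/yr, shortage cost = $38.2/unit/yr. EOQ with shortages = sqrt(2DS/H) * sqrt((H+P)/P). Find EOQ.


Formula: EOQ* = sqrt(2DS/H) * sqrt((H+P)/P)
Base EOQ = sqrt(2*22030*124/3.2) = 1306.65 units
Correction = sqrt((3.2+38.2)/38.2) = 1.04104
EOQ* = 1306.65 * 1.04104 = 1360.3 units

1360.3 units


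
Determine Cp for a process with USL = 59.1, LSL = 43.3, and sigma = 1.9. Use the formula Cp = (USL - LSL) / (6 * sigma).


Cp = (59.1 - 43.3) / (6 * 1.9)

1.39


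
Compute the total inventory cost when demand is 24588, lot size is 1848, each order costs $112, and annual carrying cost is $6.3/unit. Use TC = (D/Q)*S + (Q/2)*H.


TC = 24588/1848 * 112 + 1848/2 * 6.3

$7311.38


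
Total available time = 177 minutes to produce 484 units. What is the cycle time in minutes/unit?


Formula: CT = Available Time / Number of Units
CT = 177 min / 484 units
CT = 0.37 min/unit

0.37 min/unit


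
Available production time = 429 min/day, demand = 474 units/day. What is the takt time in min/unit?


Formula: Takt Time = Available Production Time / Customer Demand
Takt = 429 min/day / 474 units/day
Takt = 0.91 min/unit

0.91 min/unit


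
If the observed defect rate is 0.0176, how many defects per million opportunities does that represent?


DPMO = defect_rate * 1000000 = 0.0176 * 1000000

17600


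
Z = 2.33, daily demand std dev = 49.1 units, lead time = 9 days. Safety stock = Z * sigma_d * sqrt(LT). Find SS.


Formula: SS = z * sigma_d * sqrt(LT)
sqrt(LT) = sqrt(9) = 3.0
SS = 2.33 * 49.1 * 3.0
SS = 343.2 units

343.2 units


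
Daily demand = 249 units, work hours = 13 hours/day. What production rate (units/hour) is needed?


Formula: Production Rate = Daily Demand / Available Hours
Rate = 249 units/day / 13 hours/day
Rate = 19.2 units/hour

19.2 units/hour


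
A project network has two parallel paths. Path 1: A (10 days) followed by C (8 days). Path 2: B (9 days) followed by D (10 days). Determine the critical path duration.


Path 1 = 10 + 8 = 18 days
Path 2 = 9 + 10 = 19 days
Duration = max(18, 19) = 19 days

19 days


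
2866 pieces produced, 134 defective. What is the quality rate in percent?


Formula: Quality Rate = Good Pieces / Total Pieces * 100
Good pieces = 2866 - 134 = 2732
QR = 2732 / 2866 * 100 = 95.3%

95.3%


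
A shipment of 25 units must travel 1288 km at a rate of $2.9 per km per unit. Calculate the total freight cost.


TC = dist * cost * units = 1288 * 2.9 * 25 = $93380.00

$93380.00


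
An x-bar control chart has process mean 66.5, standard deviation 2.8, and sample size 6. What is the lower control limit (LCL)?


LCL = 66.5 - 3 * 2.8 / sqrt(6)

63.07


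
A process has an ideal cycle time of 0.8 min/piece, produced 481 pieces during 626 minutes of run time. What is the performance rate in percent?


Formula: Performance = (Ideal CT * Total Count) / Run Time * 100
Ideal output time = 0.8 * 481 = 384.8 min
Performance = 384.8 / 626 * 100 = 61.5%

61.5%


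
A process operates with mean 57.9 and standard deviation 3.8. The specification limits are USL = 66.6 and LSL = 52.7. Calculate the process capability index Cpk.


Cpu = (66.6 - 57.9) / (3 * 3.8) = 0.76
Cpl = (57.9 - 52.7) / (3 * 3.8) = 0.46
Cpk = min(0.76, 0.46) = 0.46

0.46


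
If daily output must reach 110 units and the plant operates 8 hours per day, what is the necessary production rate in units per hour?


Formula: Production Rate = Daily Demand / Available Hours
Rate = 110 units/day / 8 hours/day
Rate = 13.8 units/hour

13.8 units/hour


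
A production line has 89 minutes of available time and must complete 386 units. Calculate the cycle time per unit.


Formula: CT = Available Time / Number of Units
CT = 89 min / 386 units
CT = 0.23 min/unit

0.23 min/unit


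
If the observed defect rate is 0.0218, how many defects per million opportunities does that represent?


DPMO = defect_rate * 1000000 = 0.0218 * 1000000

21800


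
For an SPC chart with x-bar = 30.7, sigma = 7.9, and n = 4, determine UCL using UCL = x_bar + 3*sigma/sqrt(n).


UCL = 30.7 + 3 * 7.9 / sqrt(4)

42.55


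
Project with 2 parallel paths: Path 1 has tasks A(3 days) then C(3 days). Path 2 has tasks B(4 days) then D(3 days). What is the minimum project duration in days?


Path 1 = 3 + 3 = 6 days
Path 2 = 4 + 3 = 7 days
Duration = max(6, 7) = 7 days

7 days


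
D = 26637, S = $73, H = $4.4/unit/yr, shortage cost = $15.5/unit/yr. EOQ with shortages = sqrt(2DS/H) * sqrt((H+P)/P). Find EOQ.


Formula: EOQ* = sqrt(2DS/H) * sqrt((H+P)/P)
Base EOQ = sqrt(2*26637*73/4.4) = 940.14 units
Correction = sqrt((4.4+15.5)/15.5) = 1.13308
EOQ* = 940.14 * 1.13308 = 1065.3 units

1065.3 units


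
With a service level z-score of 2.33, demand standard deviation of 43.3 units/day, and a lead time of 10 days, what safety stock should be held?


Formula: SS = z * sigma_d * sqrt(LT)
sqrt(LT) = sqrt(10) = 3.1623
SS = 2.33 * 43.3 * 3.1623
SS = 319.0 units

319.0 units


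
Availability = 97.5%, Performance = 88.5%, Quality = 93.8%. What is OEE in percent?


Formula: OEE = Availability * Performance * Quality / 10000
A * P = 97.5% * 88.5% / 100 = 86.29%
OEE = 86.29% * 93.8% / 100 = 80.9%

80.9%


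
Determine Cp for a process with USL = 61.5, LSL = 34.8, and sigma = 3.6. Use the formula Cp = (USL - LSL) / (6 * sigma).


Cp = (61.5 - 34.8) / (6 * 3.6)

1.24


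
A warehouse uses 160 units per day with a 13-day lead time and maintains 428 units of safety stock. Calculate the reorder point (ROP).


Formula: ROP = (Daily Demand * Lead Time) + Safety Stock
Demand during lead time = 160 * 13 = 2080 units
ROP = 2080 + 428 = 2508 units

2508 units


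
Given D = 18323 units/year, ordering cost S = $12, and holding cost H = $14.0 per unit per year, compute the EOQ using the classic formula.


Formula: EOQ = sqrt(2 * D * S / H)
Numerator: 2 * 18323 * 12 = 439752
2DS/H = 439752 / 14.0 = 31410.9
EOQ = sqrt(31410.9) = 177.2 units

177.2 units


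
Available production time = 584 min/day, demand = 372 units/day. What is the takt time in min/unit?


Formula: Takt Time = Available Production Time / Customer Demand
Takt = 584 min/day / 372 units/day
Takt = 1.57 min/unit

1.57 min/unit


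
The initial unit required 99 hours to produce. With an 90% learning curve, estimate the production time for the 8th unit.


Formula: T_n = T_1 * (learning_rate)^(log2(n)) where learning_rate = rate/100
Doublings = log2(8) = 3
T_n = 99 * 0.9^3
T_n = 99 * 0.729 = 72.2 hours

72.2 hours


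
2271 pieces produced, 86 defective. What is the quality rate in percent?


Formula: Quality Rate = Good Pieces / Total Pieces * 100
Good pieces = 2271 - 86 = 2185
QR = 2185 / 2271 * 100 = 96.2%

96.2%


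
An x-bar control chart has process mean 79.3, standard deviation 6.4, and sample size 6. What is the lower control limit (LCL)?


LCL = 79.3 - 3 * 6.4 / sqrt(6)

71.46


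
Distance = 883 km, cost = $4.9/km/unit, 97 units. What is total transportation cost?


TC = dist * cost * units = 883 * 4.9 * 97 = $419689.90

$419689.90


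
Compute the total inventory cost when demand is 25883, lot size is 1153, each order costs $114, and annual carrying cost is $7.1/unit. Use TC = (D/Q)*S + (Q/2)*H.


TC = 25883/1153 * 114 + 1153/2 * 7.1

$6652.27


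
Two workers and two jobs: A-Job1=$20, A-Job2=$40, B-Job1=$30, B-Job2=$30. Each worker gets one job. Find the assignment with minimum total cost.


Option 1: A->1 + B->2 = $20 + $30 = $50
Option 2: A->2 + B->1 = $40 + $30 = $70
Min cost = min($50, $70) = $50

$50


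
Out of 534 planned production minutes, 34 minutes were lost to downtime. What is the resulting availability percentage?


Formula: Availability = (Planned Time - Downtime) / Planned Time * 100
Uptime = 534 - 34 = 500 min
Availability = 500 / 534 * 100 = 93.6%

93.6%


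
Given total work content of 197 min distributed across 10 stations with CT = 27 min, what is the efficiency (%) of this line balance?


Formula: Efficiency = Sum of Task Times / (N_stations * CT) * 100
Total station capacity = 10 stations * 27 min = 270 min
Efficiency = 197 / 270 * 100 = 73.0%

73.0%


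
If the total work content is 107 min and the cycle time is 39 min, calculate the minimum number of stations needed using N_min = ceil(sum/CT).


Formula: N_min = ceil(Sum of Task Times / Cycle Time)
N_min = ceil(107 min / 39 min) = ceil(2.7436)
N_min = 3 stations

3


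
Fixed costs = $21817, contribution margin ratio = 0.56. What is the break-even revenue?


Formula: BER = Fixed Costs / Contribution Margin Ratio
BER = $21817 / 0.56
BER = $38958.93 (to the nearest cent)

$38958.93


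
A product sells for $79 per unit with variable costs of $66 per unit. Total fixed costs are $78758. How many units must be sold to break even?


Formula: BEQ = Fixed Costs / (Price - Variable Cost)
Contribution margin = $79 - $66 = $13/unit
BEQ = ceil($78758 / $13/unit) = ceil(6058.31) = 6059 units

6059 units


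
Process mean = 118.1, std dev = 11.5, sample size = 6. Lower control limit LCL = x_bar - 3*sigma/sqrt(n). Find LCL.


LCL = 118.1 - 3 * 11.5 / sqrt(6)

104.02


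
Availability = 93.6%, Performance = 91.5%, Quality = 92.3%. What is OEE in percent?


Formula: OEE = Availability * Performance * Quality / 10000
A * P = 93.6% * 91.5% / 100 = 85.64%
OEE = 85.64% * 92.3% / 100 = 79.0%

79.0%


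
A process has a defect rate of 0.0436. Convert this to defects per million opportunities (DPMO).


DPMO = defect_rate * 1000000 = 0.0436 * 1000000

43600


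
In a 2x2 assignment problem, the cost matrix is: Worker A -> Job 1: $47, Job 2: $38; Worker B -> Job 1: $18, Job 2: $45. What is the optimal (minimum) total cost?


Option 1: A->1 + B->2 = $47 + $45 = $92
Option 2: A->2 + B->1 = $38 + $18 = $56
Min cost = min($92, $56) = $56

$56


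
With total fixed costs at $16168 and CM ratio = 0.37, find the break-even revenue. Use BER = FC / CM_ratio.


Formula: BER = Fixed Costs / Contribution Margin Ratio
BER = $16168 / 0.37
BER = $43697.30 (to the nearest cent)

$43697.30


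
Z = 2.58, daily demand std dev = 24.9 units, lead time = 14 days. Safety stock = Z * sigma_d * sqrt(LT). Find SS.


Formula: SS = z * sigma_d * sqrt(LT)
sqrt(LT) = sqrt(14) = 3.7417
SS = 2.58 * 24.9 * 3.7417
SS = 240.4 units

240.4 units


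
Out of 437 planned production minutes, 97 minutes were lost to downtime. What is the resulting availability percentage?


Formula: Availability = (Planned Time - Downtime) / Planned Time * 100
Uptime = 437 - 97 = 340 min
Availability = 340 / 437 * 100 = 77.8%

77.8%


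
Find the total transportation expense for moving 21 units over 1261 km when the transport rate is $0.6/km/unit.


TC = dist * cost * units = 1261 * 0.6 * 21 = $15888.60

$15888.60


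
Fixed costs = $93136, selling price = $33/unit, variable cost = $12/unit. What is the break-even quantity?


Formula: BEQ = Fixed Costs / (Price - Variable Cost)
Contribution margin = $33 - $12 = $21/unit
BEQ = ceil($93136 / $21/unit) = ceil(4435.05) = 4436 units

4436 units


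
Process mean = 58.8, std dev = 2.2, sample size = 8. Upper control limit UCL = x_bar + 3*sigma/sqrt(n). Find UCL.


UCL = 58.8 + 3 * 2.2 / sqrt(8)

61.13


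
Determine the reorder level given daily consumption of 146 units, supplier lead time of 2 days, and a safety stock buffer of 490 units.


Formula: ROP = (Daily Demand * Lead Time) + Safety Stock
Demand during lead time = 146 * 2 = 292 units
ROP = 292 + 490 = 782 units

782 units


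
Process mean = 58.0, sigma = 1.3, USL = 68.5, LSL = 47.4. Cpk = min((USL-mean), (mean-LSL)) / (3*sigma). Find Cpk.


Cpu = (68.5 - 58.0) / (3 * 1.3) = 2.69
Cpl = (58.0 - 47.4) / (3 * 1.3) = 2.72
Cpk = min(2.69, 2.72) = 2.69

2.69


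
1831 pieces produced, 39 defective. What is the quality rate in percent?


Formula: Quality Rate = Good Pieces / Total Pieces * 100
Good pieces = 1831 - 39 = 1792
QR = 1792 / 1831 * 100 = 97.9%

97.9%


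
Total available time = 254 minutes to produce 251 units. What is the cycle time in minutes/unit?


Formula: CT = Available Time / Number of Units
CT = 254 min / 251 units
CT = 1.01 min/unit

1.01 min/unit


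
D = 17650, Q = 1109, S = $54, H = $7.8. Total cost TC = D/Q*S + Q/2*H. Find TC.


TC = 17650/1109 * 54 + 1109/2 * 7.8

$5184.52


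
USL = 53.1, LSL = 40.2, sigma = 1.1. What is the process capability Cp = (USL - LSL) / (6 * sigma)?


Cp = (53.1 - 40.2) / (6 * 1.1)

1.95


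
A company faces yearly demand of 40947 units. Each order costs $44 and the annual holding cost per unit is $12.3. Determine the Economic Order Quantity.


Formula: EOQ = sqrt(2 * D * S / H)
Numerator: 2 * 40947 * 44 = 3603336
2DS/H = 3603336 / 12.3 = 292954.1
EOQ = sqrt(292954.1) = 541.3 units

541.3 units


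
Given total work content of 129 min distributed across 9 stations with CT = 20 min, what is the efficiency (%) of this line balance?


Formula: Efficiency = Sum of Task Times / (N_stations * CT) * 100
Total station capacity = 9 stations * 20 min = 180 min
Efficiency = 129 / 180 * 100 = 71.7%

71.7%


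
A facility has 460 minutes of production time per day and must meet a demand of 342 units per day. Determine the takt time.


Formula: Takt Time = Available Production Time / Customer Demand
Takt = 460 min/day / 342 units/day
Takt = 1.35 min/unit

1.35 min/unit


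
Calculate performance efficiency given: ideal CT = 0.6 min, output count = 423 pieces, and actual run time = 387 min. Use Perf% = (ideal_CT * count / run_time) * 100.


Formula: Performance = (Ideal CT * Total Count) / Run Time * 100
Ideal output time = 0.6 * 423 = 253.8 min
Performance = 253.8 / 387 * 100 = 65.6%

65.6%


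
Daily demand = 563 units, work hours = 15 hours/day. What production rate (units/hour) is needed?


Formula: Production Rate = Daily Demand / Available Hours
Rate = 563 units/day / 15 hours/day
Rate = 37.5 units/hour

37.5 units/hour


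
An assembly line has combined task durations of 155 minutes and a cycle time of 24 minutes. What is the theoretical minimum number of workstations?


Formula: N_min = ceil(Sum of Task Times / Cycle Time)
N_min = ceil(155 min / 24 min) = ceil(6.4583)
N_min = 7 stations

7


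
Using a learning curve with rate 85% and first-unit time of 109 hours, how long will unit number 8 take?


Formula: T_n = T_1 * (learning_rate)^(log2(n)) where learning_rate = rate/100
Doublings = log2(8) = 3
T_n = 109 * 0.85^3
T_n = 109 * 0.6141 = 66.9 hours

66.9 hours


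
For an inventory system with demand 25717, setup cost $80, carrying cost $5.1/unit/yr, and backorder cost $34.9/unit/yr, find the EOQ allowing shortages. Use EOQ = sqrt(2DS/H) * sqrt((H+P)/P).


Formula: EOQ* = sqrt(2DS/H) * sqrt((H+P)/P)
Base EOQ = sqrt(2*25717*80/5.1) = 898.22 units
Correction = sqrt((5.1+34.9)/34.9) = 1.07058
EOQ* = 898.22 * 1.07058 = 961.6 units

961.6 units


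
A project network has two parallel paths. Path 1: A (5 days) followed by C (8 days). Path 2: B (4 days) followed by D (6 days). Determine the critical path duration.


Path 1 = 5 + 8 = 13 days
Path 2 = 4 + 6 = 10 days
Duration = max(13, 10) = 13 days

13 days


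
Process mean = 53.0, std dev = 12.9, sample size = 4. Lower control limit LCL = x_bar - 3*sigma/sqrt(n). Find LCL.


LCL = 53.0 - 3 * 12.9 / sqrt(4)

33.65


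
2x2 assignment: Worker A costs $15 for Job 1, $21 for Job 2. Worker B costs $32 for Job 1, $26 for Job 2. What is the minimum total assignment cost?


Option 1: A->1 + B->2 = $15 + $26 = $41
Option 2: A->2 + B->1 = $21 + $32 = $53
Min cost = min($41, $53) = $41

$41


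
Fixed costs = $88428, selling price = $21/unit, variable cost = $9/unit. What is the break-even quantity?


Formula: BEQ = Fixed Costs / (Price - Variable Cost)
Contribution margin = $21 - $9 = $12/unit
BEQ = ceil($88428 / $12/unit) = ceil(7369.0) = 7369 units

7369 units


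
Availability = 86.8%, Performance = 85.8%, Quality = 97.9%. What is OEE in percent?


Formula: OEE = Availability * Performance * Quality / 10000
A * P = 86.8% * 85.8% / 100 = 74.47%
OEE = 74.47% * 97.9% / 100 = 72.9%

72.9%


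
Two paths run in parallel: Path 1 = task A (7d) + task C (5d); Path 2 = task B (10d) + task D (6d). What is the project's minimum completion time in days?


Path 1 = 7 + 5 = 12 days
Path 2 = 10 + 6 = 16 days
Duration = max(12, 16) = 16 days

16 days


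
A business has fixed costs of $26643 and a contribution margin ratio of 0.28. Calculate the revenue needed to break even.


Formula: BER = Fixed Costs / Contribution Margin Ratio
BER = $26643 / 0.28
BER = $95153.57 (to the nearest cent)

$95153.57


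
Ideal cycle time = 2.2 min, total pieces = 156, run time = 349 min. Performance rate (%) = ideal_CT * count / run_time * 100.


Formula: Performance = (Ideal CT * Total Count) / Run Time * 100
Ideal output time = 2.2 * 156 = 343.2 min
Performance = 343.2 / 349 * 100 = 98.3%

98.3%


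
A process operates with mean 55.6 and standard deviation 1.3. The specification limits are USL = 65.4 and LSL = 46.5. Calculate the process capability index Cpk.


Cpu = (65.4 - 55.6) / (3 * 1.3) = 2.51
Cpl = (55.6 - 46.5) / (3 * 1.3) = 2.33
Cpk = min(2.51, 2.33) = 2.33

2.33


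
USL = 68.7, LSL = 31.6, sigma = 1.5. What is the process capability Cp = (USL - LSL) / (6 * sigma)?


Cp = (68.7 - 31.6) / (6 * 1.5)

4.12


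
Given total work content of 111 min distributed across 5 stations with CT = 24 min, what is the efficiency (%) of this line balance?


Formula: Efficiency = Sum of Task Times / (N_stations * CT) * 100
Total station capacity = 5 stations * 24 min = 120 min
Efficiency = 111 / 120 * 100 = 92.5%

92.5%


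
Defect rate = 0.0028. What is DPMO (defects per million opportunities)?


DPMO = defect_rate * 1000000 = 0.0028 * 1000000

2800


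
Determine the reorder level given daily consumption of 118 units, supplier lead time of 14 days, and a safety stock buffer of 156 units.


Formula: ROP = (Daily Demand * Lead Time) + Safety Stock
Demand during lead time = 118 * 14 = 1652 units
ROP = 1652 + 156 = 1808 units

1808 units


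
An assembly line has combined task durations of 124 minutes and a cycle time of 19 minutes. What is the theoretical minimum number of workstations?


Formula: N_min = ceil(Sum of Task Times / Cycle Time)
N_min = ceil(124 min / 19 min) = ceil(6.5263)
N_min = 7 stations

7


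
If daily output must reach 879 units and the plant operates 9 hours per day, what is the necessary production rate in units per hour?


Formula: Production Rate = Daily Demand / Available Hours
Rate = 879 units/day / 9 hours/day
Rate = 97.7 units/hour

97.7 units/hour


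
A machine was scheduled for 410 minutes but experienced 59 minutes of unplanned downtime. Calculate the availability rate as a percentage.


Formula: Availability = (Planned Time - Downtime) / Planned Time * 100
Uptime = 410 - 59 = 351 min
Availability = 351 / 410 * 100 = 85.6%

85.6%


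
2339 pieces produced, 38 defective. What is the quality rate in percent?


Formula: Quality Rate = Good Pieces / Total Pieces * 100
Good pieces = 2339 - 38 = 2301
QR = 2301 / 2339 * 100 = 98.4%

98.4%


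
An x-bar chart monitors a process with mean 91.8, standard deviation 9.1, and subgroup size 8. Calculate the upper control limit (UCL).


UCL = 91.8 + 3 * 9.1 / sqrt(8)

101.45


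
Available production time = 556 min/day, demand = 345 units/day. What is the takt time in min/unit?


Formula: Takt Time = Available Production Time / Customer Demand
Takt = 556 min/day / 345 units/day
Takt = 1.61 min/unit

1.61 min/unit


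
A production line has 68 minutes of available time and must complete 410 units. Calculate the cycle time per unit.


Formula: CT = Available Time / Number of Units
CT = 68 min / 410 units
CT = 0.17 min/unit

0.17 min/unit


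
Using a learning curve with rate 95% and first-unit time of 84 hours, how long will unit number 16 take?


Formula: T_n = T_1 * (learning_rate)^(log2(n)) where learning_rate = rate/100
Doublings = log2(16) = 4
T_n = 84 * 0.95^4
T_n = 84 * 0.8145 = 68.4 hours

68.4 hours


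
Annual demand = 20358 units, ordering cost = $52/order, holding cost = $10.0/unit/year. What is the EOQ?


Formula: EOQ = sqrt(2 * D * S / H)
Numerator: 2 * 20358 * 52 = 2117232
2DS/H = 2117232 / 10.0 = 211723.2
EOQ = sqrt(211723.2) = 460.1 units

460.1 units


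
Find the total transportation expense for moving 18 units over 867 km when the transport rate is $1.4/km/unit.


TC = dist * cost * units = 867 * 1.4 * 18 = $21848.40

$21848.40


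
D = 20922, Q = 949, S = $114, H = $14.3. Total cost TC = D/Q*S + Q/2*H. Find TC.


TC = 20922/949 * 114 + 949/2 * 14.3

$9298.64


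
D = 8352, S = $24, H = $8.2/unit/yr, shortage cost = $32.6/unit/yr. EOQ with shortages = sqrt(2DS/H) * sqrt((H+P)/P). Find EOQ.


Formula: EOQ* = sqrt(2DS/H) * sqrt((H+P)/P)
Base EOQ = sqrt(2*8352*24/8.2) = 221.11 units
Correction = sqrt((8.2+32.6)/32.6) = 1.11872
EOQ* = 221.11 * 1.11872 = 247.4 units

247.4 units


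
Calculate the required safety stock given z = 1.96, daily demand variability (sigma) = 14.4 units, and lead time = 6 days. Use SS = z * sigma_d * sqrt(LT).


Formula: SS = z * sigma_d * sqrt(LT)
sqrt(LT) = sqrt(6) = 2.4495
SS = 1.96 * 14.4 * 2.4495
SS = 69.1 units

69.1 units


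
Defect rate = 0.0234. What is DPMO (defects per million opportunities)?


DPMO = defect_rate * 1000000 = 0.0234 * 1000000

23400


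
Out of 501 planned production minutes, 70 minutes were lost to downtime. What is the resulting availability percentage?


Formula: Availability = (Planned Time - Downtime) / Planned Time * 100
Uptime = 501 - 70 = 431 min
Availability = 431 / 501 * 100 = 86.0%

86.0%


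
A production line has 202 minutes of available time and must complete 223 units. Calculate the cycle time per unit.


Formula: CT = Available Time / Number of Units
CT = 202 min / 223 units
CT = 0.91 min/unit

0.91 min/unit


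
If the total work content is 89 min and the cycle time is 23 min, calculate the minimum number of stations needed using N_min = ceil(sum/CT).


Formula: N_min = ceil(Sum of Task Times / Cycle Time)
N_min = ceil(89 min / 23 min) = ceil(3.8696)
N_min = 4 stations

4


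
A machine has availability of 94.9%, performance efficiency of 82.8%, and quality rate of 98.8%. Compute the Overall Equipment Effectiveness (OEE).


Formula: OEE = Availability * Performance * Quality / 10000
A * P = 94.9% * 82.8% / 100 = 78.58%
OEE = 78.58% * 98.8% / 100 = 77.6%

77.6%


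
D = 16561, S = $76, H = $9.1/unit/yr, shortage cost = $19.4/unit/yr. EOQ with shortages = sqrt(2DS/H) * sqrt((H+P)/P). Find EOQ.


Formula: EOQ* = sqrt(2DS/H) * sqrt((H+P)/P)
Base EOQ = sqrt(2*16561*76/9.1) = 525.95 units
Correction = sqrt((9.1+19.4)/19.4) = 1.21205
EOQ* = 525.95 * 1.21205 = 637.5 units

637.5 units


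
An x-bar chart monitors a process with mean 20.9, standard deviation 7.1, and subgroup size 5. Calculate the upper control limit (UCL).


UCL = 20.9 + 3 * 7.1 / sqrt(5)

30.43
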